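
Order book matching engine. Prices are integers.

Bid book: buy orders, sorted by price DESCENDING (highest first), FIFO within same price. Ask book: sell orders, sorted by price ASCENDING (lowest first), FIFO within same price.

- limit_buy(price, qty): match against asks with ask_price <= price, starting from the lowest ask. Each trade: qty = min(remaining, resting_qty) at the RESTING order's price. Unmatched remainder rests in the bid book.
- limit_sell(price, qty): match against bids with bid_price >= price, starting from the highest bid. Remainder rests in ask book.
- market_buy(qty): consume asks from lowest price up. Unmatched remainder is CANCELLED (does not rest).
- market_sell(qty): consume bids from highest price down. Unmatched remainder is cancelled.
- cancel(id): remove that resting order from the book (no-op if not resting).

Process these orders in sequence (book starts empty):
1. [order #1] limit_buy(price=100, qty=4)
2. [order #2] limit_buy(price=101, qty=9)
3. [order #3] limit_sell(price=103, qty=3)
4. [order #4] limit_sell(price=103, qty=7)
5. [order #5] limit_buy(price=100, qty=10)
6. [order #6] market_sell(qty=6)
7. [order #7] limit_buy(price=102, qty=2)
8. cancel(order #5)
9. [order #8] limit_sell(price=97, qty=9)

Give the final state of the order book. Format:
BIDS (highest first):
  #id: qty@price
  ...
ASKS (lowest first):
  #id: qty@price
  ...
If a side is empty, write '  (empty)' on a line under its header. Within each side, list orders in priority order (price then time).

After op 1 [order #1] limit_buy(price=100, qty=4): fills=none; bids=[#1:4@100] asks=[-]
After op 2 [order #2] limit_buy(price=101, qty=9): fills=none; bids=[#2:9@101 #1:4@100] asks=[-]
After op 3 [order #3] limit_sell(price=103, qty=3): fills=none; bids=[#2:9@101 #1:4@100] asks=[#3:3@103]
After op 4 [order #4] limit_sell(price=103, qty=7): fills=none; bids=[#2:9@101 #1:4@100] asks=[#3:3@103 #4:7@103]
After op 5 [order #5] limit_buy(price=100, qty=10): fills=none; bids=[#2:9@101 #1:4@100 #5:10@100] asks=[#3:3@103 #4:7@103]
After op 6 [order #6] market_sell(qty=6): fills=#2x#6:6@101; bids=[#2:3@101 #1:4@100 #5:10@100] asks=[#3:3@103 #4:7@103]
After op 7 [order #7] limit_buy(price=102, qty=2): fills=none; bids=[#7:2@102 #2:3@101 #1:4@100 #5:10@100] asks=[#3:3@103 #4:7@103]
After op 8 cancel(order #5): fills=none; bids=[#7:2@102 #2:3@101 #1:4@100] asks=[#3:3@103 #4:7@103]
After op 9 [order #8] limit_sell(price=97, qty=9): fills=#7x#8:2@102 #2x#8:3@101 #1x#8:4@100; bids=[-] asks=[#3:3@103 #4:7@103]

Answer: BIDS (highest first):
  (empty)
ASKS (lowest first):
  #3: 3@103
  #4: 7@103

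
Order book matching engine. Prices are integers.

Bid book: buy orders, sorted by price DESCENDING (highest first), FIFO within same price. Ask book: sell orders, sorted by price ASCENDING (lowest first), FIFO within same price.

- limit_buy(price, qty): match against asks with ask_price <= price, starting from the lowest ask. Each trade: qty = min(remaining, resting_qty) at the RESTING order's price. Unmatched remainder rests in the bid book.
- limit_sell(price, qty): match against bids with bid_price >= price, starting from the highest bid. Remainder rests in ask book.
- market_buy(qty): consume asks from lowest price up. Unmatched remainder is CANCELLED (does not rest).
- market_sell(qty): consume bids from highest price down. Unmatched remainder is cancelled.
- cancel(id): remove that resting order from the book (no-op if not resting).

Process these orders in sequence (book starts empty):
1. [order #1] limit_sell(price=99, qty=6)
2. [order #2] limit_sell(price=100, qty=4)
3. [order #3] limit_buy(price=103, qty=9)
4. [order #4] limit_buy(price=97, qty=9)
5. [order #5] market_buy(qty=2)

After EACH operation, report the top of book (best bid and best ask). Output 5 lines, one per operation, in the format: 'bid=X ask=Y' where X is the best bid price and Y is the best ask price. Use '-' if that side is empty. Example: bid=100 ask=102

Answer: bid=- ask=99
bid=- ask=99
bid=- ask=100
bid=97 ask=100
bid=97 ask=-

Derivation:
After op 1 [order #1] limit_sell(price=99, qty=6): fills=none; bids=[-] asks=[#1:6@99]
After op 2 [order #2] limit_sell(price=100, qty=4): fills=none; bids=[-] asks=[#1:6@99 #2:4@100]
After op 3 [order #3] limit_buy(price=103, qty=9): fills=#3x#1:6@99 #3x#2:3@100; bids=[-] asks=[#2:1@100]
After op 4 [order #4] limit_buy(price=97, qty=9): fills=none; bids=[#4:9@97] asks=[#2:1@100]
After op 5 [order #5] market_buy(qty=2): fills=#5x#2:1@100; bids=[#4:9@97] asks=[-]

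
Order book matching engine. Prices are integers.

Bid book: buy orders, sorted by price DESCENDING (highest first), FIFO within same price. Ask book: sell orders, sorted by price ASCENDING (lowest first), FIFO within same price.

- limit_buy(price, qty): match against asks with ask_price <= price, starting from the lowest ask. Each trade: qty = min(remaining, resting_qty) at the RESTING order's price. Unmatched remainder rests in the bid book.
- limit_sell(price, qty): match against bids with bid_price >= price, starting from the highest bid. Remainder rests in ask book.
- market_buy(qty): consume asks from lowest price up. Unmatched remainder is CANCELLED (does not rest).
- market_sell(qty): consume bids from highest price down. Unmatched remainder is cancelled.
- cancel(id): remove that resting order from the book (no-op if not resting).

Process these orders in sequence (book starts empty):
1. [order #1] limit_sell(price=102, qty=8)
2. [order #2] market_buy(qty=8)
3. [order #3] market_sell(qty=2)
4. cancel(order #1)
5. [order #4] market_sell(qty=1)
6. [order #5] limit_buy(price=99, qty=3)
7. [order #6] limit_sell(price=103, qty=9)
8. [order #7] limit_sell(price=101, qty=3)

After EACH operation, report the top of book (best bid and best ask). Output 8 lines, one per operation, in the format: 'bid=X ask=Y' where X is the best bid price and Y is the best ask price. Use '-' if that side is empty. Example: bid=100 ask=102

Answer: bid=- ask=102
bid=- ask=-
bid=- ask=-
bid=- ask=-
bid=- ask=-
bid=99 ask=-
bid=99 ask=103
bid=99 ask=101

Derivation:
After op 1 [order #1] limit_sell(price=102, qty=8): fills=none; bids=[-] asks=[#1:8@102]
After op 2 [order #2] market_buy(qty=8): fills=#2x#1:8@102; bids=[-] asks=[-]
After op 3 [order #3] market_sell(qty=2): fills=none; bids=[-] asks=[-]
After op 4 cancel(order #1): fills=none; bids=[-] asks=[-]
After op 5 [order #4] market_sell(qty=1): fills=none; bids=[-] asks=[-]
After op 6 [order #5] limit_buy(price=99, qty=3): fills=none; bids=[#5:3@99] asks=[-]
After op 7 [order #6] limit_sell(price=103, qty=9): fills=none; bids=[#5:3@99] asks=[#6:9@103]
After op 8 [order #7] limit_sell(price=101, qty=3): fills=none; bids=[#5:3@99] asks=[#7:3@101 #6:9@103]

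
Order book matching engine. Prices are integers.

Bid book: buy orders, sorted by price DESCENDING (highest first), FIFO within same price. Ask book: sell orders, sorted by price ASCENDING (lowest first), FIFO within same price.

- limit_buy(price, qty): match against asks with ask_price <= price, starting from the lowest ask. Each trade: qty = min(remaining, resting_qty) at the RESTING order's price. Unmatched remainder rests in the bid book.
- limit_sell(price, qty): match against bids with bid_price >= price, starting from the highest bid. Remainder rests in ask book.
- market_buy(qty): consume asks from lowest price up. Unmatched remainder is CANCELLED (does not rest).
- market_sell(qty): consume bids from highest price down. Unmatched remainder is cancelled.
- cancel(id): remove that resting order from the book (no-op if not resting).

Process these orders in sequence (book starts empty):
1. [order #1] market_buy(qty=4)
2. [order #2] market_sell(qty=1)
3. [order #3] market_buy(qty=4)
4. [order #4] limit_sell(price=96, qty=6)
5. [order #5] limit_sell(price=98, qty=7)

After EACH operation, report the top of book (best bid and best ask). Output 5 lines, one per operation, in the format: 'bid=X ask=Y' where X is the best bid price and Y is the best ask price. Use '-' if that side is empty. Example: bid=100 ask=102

Answer: bid=- ask=-
bid=- ask=-
bid=- ask=-
bid=- ask=96
bid=- ask=96

Derivation:
After op 1 [order #1] market_buy(qty=4): fills=none; bids=[-] asks=[-]
After op 2 [order #2] market_sell(qty=1): fills=none; bids=[-] asks=[-]
After op 3 [order #3] market_buy(qty=4): fills=none; bids=[-] asks=[-]
After op 4 [order #4] limit_sell(price=96, qty=6): fills=none; bids=[-] asks=[#4:6@96]
After op 5 [order #5] limit_sell(price=98, qty=7): fills=none; bids=[-] asks=[#4:6@96 #5:7@98]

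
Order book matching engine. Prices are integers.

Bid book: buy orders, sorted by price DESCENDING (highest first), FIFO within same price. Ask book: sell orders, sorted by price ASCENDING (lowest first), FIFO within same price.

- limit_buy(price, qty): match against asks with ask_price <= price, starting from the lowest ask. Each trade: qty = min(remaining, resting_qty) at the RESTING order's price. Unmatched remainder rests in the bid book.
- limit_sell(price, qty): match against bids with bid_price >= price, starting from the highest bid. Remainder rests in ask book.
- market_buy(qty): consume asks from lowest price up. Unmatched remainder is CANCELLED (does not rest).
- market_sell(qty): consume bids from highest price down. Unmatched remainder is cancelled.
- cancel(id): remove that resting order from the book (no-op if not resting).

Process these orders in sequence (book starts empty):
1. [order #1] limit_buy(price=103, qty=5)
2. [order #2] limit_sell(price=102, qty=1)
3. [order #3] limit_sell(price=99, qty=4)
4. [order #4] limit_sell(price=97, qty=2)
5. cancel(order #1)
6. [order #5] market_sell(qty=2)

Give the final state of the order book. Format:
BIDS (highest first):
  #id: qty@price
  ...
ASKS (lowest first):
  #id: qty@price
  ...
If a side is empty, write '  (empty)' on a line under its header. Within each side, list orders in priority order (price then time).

Answer: BIDS (highest first):
  (empty)
ASKS (lowest first):
  #4: 2@97

Derivation:
After op 1 [order #1] limit_buy(price=103, qty=5): fills=none; bids=[#1:5@103] asks=[-]
After op 2 [order #2] limit_sell(price=102, qty=1): fills=#1x#2:1@103; bids=[#1:4@103] asks=[-]
After op 3 [order #3] limit_sell(price=99, qty=4): fills=#1x#3:4@103; bids=[-] asks=[-]
After op 4 [order #4] limit_sell(price=97, qty=2): fills=none; bids=[-] asks=[#4:2@97]
After op 5 cancel(order #1): fills=none; bids=[-] asks=[#4:2@97]
After op 6 [order #5] market_sell(qty=2): fills=none; bids=[-] asks=[#4:2@97]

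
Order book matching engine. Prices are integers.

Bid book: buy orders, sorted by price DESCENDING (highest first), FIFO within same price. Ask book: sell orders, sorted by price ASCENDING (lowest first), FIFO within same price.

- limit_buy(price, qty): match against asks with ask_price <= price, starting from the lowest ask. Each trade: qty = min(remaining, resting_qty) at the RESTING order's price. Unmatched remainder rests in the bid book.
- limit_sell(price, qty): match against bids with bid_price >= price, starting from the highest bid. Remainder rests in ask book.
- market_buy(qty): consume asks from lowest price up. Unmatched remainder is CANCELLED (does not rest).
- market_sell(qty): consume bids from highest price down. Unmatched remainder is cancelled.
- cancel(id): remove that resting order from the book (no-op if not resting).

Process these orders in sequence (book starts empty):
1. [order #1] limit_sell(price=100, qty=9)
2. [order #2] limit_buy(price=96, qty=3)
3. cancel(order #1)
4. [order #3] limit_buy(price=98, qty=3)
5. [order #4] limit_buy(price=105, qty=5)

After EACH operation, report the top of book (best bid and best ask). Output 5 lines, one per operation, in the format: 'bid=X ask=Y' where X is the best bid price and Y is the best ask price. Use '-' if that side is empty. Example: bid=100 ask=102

After op 1 [order #1] limit_sell(price=100, qty=9): fills=none; bids=[-] asks=[#1:9@100]
After op 2 [order #2] limit_buy(price=96, qty=3): fills=none; bids=[#2:3@96] asks=[#1:9@100]
After op 3 cancel(order #1): fills=none; bids=[#2:3@96] asks=[-]
After op 4 [order #3] limit_buy(price=98, qty=3): fills=none; bids=[#3:3@98 #2:3@96] asks=[-]
After op 5 [order #4] limit_buy(price=105, qty=5): fills=none; bids=[#4:5@105 #3:3@98 #2:3@96] asks=[-]

Answer: bid=- ask=100
bid=96 ask=100
bid=96 ask=-
bid=98 ask=-
bid=105 ask=-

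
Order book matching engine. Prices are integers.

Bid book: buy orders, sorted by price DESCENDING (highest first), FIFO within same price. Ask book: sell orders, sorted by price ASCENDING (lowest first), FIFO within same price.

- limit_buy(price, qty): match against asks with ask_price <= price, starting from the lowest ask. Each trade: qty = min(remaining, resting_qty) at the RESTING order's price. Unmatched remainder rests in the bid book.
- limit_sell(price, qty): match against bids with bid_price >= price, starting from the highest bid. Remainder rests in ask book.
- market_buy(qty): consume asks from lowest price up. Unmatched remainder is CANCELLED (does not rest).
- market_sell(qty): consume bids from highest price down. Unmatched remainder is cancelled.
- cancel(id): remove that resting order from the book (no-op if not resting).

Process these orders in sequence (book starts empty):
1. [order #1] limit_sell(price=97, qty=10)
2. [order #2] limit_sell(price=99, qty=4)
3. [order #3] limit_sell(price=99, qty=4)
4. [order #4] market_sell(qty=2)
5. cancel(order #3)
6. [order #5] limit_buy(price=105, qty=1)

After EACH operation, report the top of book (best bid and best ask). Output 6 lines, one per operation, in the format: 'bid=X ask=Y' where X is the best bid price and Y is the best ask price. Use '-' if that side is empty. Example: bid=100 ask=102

Answer: bid=- ask=97
bid=- ask=97
bid=- ask=97
bid=- ask=97
bid=- ask=97
bid=- ask=97

Derivation:
After op 1 [order #1] limit_sell(price=97, qty=10): fills=none; bids=[-] asks=[#1:10@97]
After op 2 [order #2] limit_sell(price=99, qty=4): fills=none; bids=[-] asks=[#1:10@97 #2:4@99]
After op 3 [order #3] limit_sell(price=99, qty=4): fills=none; bids=[-] asks=[#1:10@97 #2:4@99 #3:4@99]
After op 4 [order #4] market_sell(qty=2): fills=none; bids=[-] asks=[#1:10@97 #2:4@99 #3:4@99]
After op 5 cancel(order #3): fills=none; bids=[-] asks=[#1:10@97 #2:4@99]
After op 6 [order #5] limit_buy(price=105, qty=1): fills=#5x#1:1@97; bids=[-] asks=[#1:9@97 #2:4@99]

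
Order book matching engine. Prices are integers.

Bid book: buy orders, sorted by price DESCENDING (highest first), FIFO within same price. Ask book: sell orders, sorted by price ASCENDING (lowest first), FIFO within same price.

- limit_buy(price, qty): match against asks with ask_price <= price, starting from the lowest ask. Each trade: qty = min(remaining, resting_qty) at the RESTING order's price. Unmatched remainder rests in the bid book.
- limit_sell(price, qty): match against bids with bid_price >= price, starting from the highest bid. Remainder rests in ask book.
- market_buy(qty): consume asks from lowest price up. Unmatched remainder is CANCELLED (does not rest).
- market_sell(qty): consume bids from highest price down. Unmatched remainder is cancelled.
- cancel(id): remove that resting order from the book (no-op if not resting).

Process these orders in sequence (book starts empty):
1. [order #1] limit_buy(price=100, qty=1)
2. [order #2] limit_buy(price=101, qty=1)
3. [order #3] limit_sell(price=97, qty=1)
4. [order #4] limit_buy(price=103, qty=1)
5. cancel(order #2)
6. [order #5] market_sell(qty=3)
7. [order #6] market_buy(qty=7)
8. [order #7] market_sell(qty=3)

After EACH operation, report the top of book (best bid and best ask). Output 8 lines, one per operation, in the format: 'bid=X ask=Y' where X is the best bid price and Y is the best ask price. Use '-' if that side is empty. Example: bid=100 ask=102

Answer: bid=100 ask=-
bid=101 ask=-
bid=100 ask=-
bid=103 ask=-
bid=103 ask=-
bid=- ask=-
bid=- ask=-
bid=- ask=-

Derivation:
After op 1 [order #1] limit_buy(price=100, qty=1): fills=none; bids=[#1:1@100] asks=[-]
After op 2 [order #2] limit_buy(price=101, qty=1): fills=none; bids=[#2:1@101 #1:1@100] asks=[-]
After op 3 [order #3] limit_sell(price=97, qty=1): fills=#2x#3:1@101; bids=[#1:1@100] asks=[-]
After op 4 [order #4] limit_buy(price=103, qty=1): fills=none; bids=[#4:1@103 #1:1@100] asks=[-]
After op 5 cancel(order #2): fills=none; bids=[#4:1@103 #1:1@100] asks=[-]
After op 6 [order #5] market_sell(qty=3): fills=#4x#5:1@103 #1x#5:1@100; bids=[-] asks=[-]
After op 7 [order #6] market_buy(qty=7): fills=none; bids=[-] asks=[-]
After op 8 [order #7] market_sell(qty=3): fills=none; bids=[-] asks=[-]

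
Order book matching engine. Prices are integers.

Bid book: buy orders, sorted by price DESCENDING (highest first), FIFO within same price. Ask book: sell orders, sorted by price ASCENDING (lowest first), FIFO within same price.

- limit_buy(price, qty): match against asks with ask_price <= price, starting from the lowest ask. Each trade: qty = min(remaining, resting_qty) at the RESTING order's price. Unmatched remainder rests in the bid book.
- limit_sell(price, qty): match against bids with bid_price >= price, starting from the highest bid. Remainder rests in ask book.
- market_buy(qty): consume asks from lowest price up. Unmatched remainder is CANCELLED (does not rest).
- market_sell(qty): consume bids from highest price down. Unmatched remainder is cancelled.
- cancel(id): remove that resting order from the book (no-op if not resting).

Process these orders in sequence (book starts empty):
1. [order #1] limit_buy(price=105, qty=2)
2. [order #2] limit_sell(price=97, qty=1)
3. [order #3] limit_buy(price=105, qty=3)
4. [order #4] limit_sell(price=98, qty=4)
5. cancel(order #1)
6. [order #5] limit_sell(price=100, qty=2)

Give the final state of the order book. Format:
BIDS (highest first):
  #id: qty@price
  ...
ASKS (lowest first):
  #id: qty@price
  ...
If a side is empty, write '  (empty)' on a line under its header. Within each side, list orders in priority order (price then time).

Answer: BIDS (highest first):
  (empty)
ASKS (lowest first):
  #5: 2@100

Derivation:
After op 1 [order #1] limit_buy(price=105, qty=2): fills=none; bids=[#1:2@105] asks=[-]
After op 2 [order #2] limit_sell(price=97, qty=1): fills=#1x#2:1@105; bids=[#1:1@105] asks=[-]
After op 3 [order #3] limit_buy(price=105, qty=3): fills=none; bids=[#1:1@105 #3:3@105] asks=[-]
After op 4 [order #4] limit_sell(price=98, qty=4): fills=#1x#4:1@105 #3x#4:3@105; bids=[-] asks=[-]
After op 5 cancel(order #1): fills=none; bids=[-] asks=[-]
After op 6 [order #5] limit_sell(price=100, qty=2): fills=none; bids=[-] asks=[#5:2@100]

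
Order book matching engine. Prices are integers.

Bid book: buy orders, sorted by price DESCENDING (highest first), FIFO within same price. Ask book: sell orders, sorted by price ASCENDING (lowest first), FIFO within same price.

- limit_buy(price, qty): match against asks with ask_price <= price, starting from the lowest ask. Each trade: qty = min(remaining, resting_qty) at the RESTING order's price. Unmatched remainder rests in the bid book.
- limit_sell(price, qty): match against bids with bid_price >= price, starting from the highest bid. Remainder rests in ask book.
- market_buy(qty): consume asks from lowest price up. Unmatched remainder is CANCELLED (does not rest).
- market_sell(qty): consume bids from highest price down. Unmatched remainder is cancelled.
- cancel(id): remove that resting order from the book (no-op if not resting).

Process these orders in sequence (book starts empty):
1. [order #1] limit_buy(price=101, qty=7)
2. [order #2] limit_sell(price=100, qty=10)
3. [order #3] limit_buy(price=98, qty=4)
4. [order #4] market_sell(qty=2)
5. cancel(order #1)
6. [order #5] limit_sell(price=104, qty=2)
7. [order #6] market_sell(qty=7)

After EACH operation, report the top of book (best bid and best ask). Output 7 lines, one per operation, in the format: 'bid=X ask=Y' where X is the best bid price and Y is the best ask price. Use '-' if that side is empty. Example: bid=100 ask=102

Answer: bid=101 ask=-
bid=- ask=100
bid=98 ask=100
bid=98 ask=100
bid=98 ask=100
bid=98 ask=100
bid=- ask=100

Derivation:
After op 1 [order #1] limit_buy(price=101, qty=7): fills=none; bids=[#1:7@101] asks=[-]
After op 2 [order #2] limit_sell(price=100, qty=10): fills=#1x#2:7@101; bids=[-] asks=[#2:3@100]
After op 3 [order #3] limit_buy(price=98, qty=4): fills=none; bids=[#3:4@98] asks=[#2:3@100]
After op 4 [order #4] market_sell(qty=2): fills=#3x#4:2@98; bids=[#3:2@98] asks=[#2:3@100]
After op 5 cancel(order #1): fills=none; bids=[#3:2@98] asks=[#2:3@100]
After op 6 [order #5] limit_sell(price=104, qty=2): fills=none; bids=[#3:2@98] asks=[#2:3@100 #5:2@104]
After op 7 [order #6] market_sell(qty=7): fills=#3x#6:2@98; bids=[-] asks=[#2:3@100 #5:2@104]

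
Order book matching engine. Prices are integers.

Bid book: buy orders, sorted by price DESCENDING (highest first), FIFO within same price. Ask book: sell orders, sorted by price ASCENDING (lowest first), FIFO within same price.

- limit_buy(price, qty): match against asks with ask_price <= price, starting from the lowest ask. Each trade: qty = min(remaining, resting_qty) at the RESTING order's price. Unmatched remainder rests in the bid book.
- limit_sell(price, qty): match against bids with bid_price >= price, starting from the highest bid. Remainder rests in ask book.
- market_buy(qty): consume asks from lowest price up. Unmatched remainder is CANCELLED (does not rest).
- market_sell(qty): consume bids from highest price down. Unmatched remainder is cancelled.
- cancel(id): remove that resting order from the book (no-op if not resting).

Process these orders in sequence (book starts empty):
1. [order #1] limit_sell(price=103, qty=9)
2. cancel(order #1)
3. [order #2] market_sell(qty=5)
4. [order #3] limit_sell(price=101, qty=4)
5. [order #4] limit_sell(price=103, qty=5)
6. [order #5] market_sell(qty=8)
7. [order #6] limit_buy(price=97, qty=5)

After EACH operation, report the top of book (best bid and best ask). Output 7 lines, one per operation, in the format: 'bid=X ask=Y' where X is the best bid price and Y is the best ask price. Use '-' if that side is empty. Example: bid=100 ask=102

Answer: bid=- ask=103
bid=- ask=-
bid=- ask=-
bid=- ask=101
bid=- ask=101
bid=- ask=101
bid=97 ask=101

Derivation:
After op 1 [order #1] limit_sell(price=103, qty=9): fills=none; bids=[-] asks=[#1:9@103]
After op 2 cancel(order #1): fills=none; bids=[-] asks=[-]
After op 3 [order #2] market_sell(qty=5): fills=none; bids=[-] asks=[-]
After op 4 [order #3] limit_sell(price=101, qty=4): fills=none; bids=[-] asks=[#3:4@101]
After op 5 [order #4] limit_sell(price=103, qty=5): fills=none; bids=[-] asks=[#3:4@101 #4:5@103]
After op 6 [order #5] market_sell(qty=8): fills=none; bids=[-] asks=[#3:4@101 #4:5@103]
After op 7 [order #6] limit_buy(price=97, qty=5): fills=none; bids=[#6:5@97] asks=[#3:4@101 #4:5@103]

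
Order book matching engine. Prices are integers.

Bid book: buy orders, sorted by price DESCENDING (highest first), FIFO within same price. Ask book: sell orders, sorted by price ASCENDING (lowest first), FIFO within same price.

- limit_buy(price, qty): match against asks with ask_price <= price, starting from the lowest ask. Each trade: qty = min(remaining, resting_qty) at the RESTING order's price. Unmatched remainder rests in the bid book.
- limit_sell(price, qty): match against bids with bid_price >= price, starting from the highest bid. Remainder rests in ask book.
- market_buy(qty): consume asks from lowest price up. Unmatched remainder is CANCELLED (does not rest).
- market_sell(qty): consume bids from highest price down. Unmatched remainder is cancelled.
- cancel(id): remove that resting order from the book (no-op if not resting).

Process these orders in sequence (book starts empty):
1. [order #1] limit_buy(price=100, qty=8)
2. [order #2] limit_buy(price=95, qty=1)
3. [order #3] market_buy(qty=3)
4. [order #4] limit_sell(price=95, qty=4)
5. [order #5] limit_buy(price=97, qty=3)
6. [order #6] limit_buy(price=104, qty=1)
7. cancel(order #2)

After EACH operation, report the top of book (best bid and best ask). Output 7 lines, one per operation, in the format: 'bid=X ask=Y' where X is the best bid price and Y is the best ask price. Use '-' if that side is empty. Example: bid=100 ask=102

Answer: bid=100 ask=-
bid=100 ask=-
bid=100 ask=-
bid=100 ask=-
bid=100 ask=-
bid=104 ask=-
bid=104 ask=-

Derivation:
After op 1 [order #1] limit_buy(price=100, qty=8): fills=none; bids=[#1:8@100] asks=[-]
After op 2 [order #2] limit_buy(price=95, qty=1): fills=none; bids=[#1:8@100 #2:1@95] asks=[-]
After op 3 [order #3] market_buy(qty=3): fills=none; bids=[#1:8@100 #2:1@95] asks=[-]
After op 4 [order #4] limit_sell(price=95, qty=4): fills=#1x#4:4@100; bids=[#1:4@100 #2:1@95] asks=[-]
After op 5 [order #5] limit_buy(price=97, qty=3): fills=none; bids=[#1:4@100 #5:3@97 #2:1@95] asks=[-]
After op 6 [order #6] limit_buy(price=104, qty=1): fills=none; bids=[#6:1@104 #1:4@100 #5:3@97 #2:1@95] asks=[-]
After op 7 cancel(order #2): fills=none; bids=[#6:1@104 #1:4@100 #5:3@97] asks=[-]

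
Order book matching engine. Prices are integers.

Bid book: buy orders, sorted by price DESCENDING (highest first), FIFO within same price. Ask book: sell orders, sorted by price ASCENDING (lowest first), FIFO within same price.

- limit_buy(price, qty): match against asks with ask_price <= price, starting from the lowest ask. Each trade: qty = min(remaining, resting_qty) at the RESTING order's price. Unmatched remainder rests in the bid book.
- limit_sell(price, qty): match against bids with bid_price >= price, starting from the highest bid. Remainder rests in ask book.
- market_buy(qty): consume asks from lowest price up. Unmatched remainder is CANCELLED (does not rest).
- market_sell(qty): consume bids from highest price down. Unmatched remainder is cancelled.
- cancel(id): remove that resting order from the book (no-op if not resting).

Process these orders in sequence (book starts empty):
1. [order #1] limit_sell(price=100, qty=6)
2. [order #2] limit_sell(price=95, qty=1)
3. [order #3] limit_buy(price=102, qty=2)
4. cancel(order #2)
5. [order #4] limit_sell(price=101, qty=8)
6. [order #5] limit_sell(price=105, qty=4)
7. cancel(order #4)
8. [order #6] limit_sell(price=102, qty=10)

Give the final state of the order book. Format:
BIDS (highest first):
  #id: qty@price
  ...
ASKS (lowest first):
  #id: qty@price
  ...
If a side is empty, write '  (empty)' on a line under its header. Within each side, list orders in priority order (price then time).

After op 1 [order #1] limit_sell(price=100, qty=6): fills=none; bids=[-] asks=[#1:6@100]
After op 2 [order #2] limit_sell(price=95, qty=1): fills=none; bids=[-] asks=[#2:1@95 #1:6@100]
After op 3 [order #3] limit_buy(price=102, qty=2): fills=#3x#2:1@95 #3x#1:1@100; bids=[-] asks=[#1:5@100]
After op 4 cancel(order #2): fills=none; bids=[-] asks=[#1:5@100]
After op 5 [order #4] limit_sell(price=101, qty=8): fills=none; bids=[-] asks=[#1:5@100 #4:8@101]
After op 6 [order #5] limit_sell(price=105, qty=4): fills=none; bids=[-] asks=[#1:5@100 #4:8@101 #5:4@105]
After op 7 cancel(order #4): fills=none; bids=[-] asks=[#1:5@100 #5:4@105]
After op 8 [order #6] limit_sell(price=102, qty=10): fills=none; bids=[-] asks=[#1:5@100 #6:10@102 #5:4@105]

Answer: BIDS (highest first):
  (empty)
ASKS (lowest first):
  #1: 5@100
  #6: 10@102
  #5: 4@105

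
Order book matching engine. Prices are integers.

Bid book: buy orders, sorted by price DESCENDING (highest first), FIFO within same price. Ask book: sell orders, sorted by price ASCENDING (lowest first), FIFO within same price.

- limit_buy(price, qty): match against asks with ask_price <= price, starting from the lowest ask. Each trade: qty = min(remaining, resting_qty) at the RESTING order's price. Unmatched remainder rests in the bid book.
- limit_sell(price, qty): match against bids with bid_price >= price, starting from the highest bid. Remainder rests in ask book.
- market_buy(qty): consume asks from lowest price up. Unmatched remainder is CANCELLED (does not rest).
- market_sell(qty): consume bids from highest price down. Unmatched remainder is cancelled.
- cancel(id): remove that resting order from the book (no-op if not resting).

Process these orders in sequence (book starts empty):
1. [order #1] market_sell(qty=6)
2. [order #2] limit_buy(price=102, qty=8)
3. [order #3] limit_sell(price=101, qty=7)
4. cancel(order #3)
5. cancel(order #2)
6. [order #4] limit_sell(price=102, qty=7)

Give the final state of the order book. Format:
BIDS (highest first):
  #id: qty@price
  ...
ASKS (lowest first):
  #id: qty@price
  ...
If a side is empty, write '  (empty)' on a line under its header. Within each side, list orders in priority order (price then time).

After op 1 [order #1] market_sell(qty=6): fills=none; bids=[-] asks=[-]
After op 2 [order #2] limit_buy(price=102, qty=8): fills=none; bids=[#2:8@102] asks=[-]
After op 3 [order #3] limit_sell(price=101, qty=7): fills=#2x#3:7@102; bids=[#2:1@102] asks=[-]
After op 4 cancel(order #3): fills=none; bids=[#2:1@102] asks=[-]
After op 5 cancel(order #2): fills=none; bids=[-] asks=[-]
After op 6 [order #4] limit_sell(price=102, qty=7): fills=none; bids=[-] asks=[#4:7@102]

Answer: BIDS (highest first):
  (empty)
ASKS (lowest first):
  #4: 7@102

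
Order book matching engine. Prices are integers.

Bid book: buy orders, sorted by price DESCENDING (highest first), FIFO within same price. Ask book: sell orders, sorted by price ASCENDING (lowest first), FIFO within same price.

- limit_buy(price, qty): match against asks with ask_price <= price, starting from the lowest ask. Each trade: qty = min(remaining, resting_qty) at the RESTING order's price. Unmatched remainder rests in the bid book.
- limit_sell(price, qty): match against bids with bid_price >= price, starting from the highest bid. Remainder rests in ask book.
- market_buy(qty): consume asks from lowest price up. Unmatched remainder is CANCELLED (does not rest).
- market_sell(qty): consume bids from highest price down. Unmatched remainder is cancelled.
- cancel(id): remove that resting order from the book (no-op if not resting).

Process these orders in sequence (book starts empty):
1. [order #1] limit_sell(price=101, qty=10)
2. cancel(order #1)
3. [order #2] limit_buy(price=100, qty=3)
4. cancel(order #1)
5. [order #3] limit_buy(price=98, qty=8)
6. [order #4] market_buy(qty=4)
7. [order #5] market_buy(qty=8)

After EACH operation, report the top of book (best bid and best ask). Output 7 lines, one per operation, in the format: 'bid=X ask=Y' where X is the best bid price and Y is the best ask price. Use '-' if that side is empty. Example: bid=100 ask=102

After op 1 [order #1] limit_sell(price=101, qty=10): fills=none; bids=[-] asks=[#1:10@101]
After op 2 cancel(order #1): fills=none; bids=[-] asks=[-]
After op 3 [order #2] limit_buy(price=100, qty=3): fills=none; bids=[#2:3@100] asks=[-]
After op 4 cancel(order #1): fills=none; bids=[#2:3@100] asks=[-]
After op 5 [order #3] limit_buy(price=98, qty=8): fills=none; bids=[#2:3@100 #3:8@98] asks=[-]
After op 6 [order #4] market_buy(qty=4): fills=none; bids=[#2:3@100 #3:8@98] asks=[-]
After op 7 [order #5] market_buy(qty=8): fills=none; bids=[#2:3@100 #3:8@98] asks=[-]

Answer: bid=- ask=101
bid=- ask=-
bid=100 ask=-
bid=100 ask=-
bid=100 ask=-
bid=100 ask=-
bid=100 ask=-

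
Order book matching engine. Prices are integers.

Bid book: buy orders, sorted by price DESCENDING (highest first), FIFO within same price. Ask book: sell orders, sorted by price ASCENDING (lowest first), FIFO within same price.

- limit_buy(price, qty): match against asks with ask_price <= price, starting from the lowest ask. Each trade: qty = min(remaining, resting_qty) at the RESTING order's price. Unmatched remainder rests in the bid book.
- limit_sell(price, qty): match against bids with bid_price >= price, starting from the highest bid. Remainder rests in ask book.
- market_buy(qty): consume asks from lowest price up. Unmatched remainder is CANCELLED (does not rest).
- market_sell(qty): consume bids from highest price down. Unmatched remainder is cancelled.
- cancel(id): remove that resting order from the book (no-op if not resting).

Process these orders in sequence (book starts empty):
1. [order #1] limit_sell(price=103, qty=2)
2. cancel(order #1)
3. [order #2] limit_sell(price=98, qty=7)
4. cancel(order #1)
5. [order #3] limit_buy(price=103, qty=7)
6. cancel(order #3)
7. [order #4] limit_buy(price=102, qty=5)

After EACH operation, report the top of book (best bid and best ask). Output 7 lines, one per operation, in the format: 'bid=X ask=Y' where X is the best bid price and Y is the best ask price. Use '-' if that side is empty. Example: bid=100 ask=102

After op 1 [order #1] limit_sell(price=103, qty=2): fills=none; bids=[-] asks=[#1:2@103]
After op 2 cancel(order #1): fills=none; bids=[-] asks=[-]
After op 3 [order #2] limit_sell(price=98, qty=7): fills=none; bids=[-] asks=[#2:7@98]
After op 4 cancel(order #1): fills=none; bids=[-] asks=[#2:7@98]
After op 5 [order #3] limit_buy(price=103, qty=7): fills=#3x#2:7@98; bids=[-] asks=[-]
After op 6 cancel(order #3): fills=none; bids=[-] asks=[-]
After op 7 [order #4] limit_buy(price=102, qty=5): fills=none; bids=[#4:5@102] asks=[-]

Answer: bid=- ask=103
bid=- ask=-
bid=- ask=98
bid=- ask=98
bid=- ask=-
bid=- ask=-
bid=102 ask=-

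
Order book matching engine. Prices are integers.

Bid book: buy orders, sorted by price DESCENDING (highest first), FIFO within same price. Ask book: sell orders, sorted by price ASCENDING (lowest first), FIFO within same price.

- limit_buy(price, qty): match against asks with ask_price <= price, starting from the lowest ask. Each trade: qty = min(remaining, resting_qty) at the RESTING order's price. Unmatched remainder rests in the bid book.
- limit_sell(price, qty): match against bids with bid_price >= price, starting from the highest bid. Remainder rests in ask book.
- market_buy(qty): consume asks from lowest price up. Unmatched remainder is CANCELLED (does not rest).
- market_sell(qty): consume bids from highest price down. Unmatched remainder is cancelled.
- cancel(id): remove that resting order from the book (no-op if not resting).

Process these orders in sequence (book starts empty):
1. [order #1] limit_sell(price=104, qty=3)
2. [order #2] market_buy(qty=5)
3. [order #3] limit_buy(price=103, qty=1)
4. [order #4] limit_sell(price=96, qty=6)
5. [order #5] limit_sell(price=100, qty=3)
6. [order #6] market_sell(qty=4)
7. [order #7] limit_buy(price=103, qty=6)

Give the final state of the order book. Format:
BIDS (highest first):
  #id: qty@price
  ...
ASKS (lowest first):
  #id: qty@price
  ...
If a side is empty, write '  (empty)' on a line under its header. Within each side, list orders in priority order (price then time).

Answer: BIDS (highest first):
  (empty)
ASKS (lowest first):
  #5: 2@100

Derivation:
After op 1 [order #1] limit_sell(price=104, qty=3): fills=none; bids=[-] asks=[#1:3@104]
After op 2 [order #2] market_buy(qty=5): fills=#2x#1:3@104; bids=[-] asks=[-]
After op 3 [order #3] limit_buy(price=103, qty=1): fills=none; bids=[#3:1@103] asks=[-]
After op 4 [order #4] limit_sell(price=96, qty=6): fills=#3x#4:1@103; bids=[-] asks=[#4:5@96]
After op 5 [order #5] limit_sell(price=100, qty=3): fills=none; bids=[-] asks=[#4:5@96 #5:3@100]
After op 6 [order #6] market_sell(qty=4): fills=none; bids=[-] asks=[#4:5@96 #5:3@100]
After op 7 [order #7] limit_buy(price=103, qty=6): fills=#7x#4:5@96 #7x#5:1@100; bids=[-] asks=[#5:2@100]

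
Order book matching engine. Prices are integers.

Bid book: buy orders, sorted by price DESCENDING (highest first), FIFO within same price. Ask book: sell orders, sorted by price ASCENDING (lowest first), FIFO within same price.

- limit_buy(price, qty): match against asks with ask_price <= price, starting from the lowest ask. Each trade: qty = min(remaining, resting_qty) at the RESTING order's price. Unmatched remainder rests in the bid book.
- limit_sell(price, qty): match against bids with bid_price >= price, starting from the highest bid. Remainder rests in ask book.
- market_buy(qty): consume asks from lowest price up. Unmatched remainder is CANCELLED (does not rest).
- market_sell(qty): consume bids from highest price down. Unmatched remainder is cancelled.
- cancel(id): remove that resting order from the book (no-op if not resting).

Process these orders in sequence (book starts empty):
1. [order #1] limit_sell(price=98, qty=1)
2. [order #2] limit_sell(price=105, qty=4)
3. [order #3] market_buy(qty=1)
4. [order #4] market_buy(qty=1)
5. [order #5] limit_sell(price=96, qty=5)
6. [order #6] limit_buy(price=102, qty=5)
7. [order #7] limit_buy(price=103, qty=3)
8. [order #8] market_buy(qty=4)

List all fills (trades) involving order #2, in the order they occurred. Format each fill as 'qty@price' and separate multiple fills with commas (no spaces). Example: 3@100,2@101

After op 1 [order #1] limit_sell(price=98, qty=1): fills=none; bids=[-] asks=[#1:1@98]
After op 2 [order #2] limit_sell(price=105, qty=4): fills=none; bids=[-] asks=[#1:1@98 #2:4@105]
After op 3 [order #3] market_buy(qty=1): fills=#3x#1:1@98; bids=[-] asks=[#2:4@105]
After op 4 [order #4] market_buy(qty=1): fills=#4x#2:1@105; bids=[-] asks=[#2:3@105]
After op 5 [order #5] limit_sell(price=96, qty=5): fills=none; bids=[-] asks=[#5:5@96 #2:3@105]
After op 6 [order #6] limit_buy(price=102, qty=5): fills=#6x#5:5@96; bids=[-] asks=[#2:3@105]
After op 7 [order #7] limit_buy(price=103, qty=3): fills=none; bids=[#7:3@103] asks=[#2:3@105]
After op 8 [order #8] market_buy(qty=4): fills=#8x#2:3@105; bids=[#7:3@103] asks=[-]

Answer: 1@105,3@105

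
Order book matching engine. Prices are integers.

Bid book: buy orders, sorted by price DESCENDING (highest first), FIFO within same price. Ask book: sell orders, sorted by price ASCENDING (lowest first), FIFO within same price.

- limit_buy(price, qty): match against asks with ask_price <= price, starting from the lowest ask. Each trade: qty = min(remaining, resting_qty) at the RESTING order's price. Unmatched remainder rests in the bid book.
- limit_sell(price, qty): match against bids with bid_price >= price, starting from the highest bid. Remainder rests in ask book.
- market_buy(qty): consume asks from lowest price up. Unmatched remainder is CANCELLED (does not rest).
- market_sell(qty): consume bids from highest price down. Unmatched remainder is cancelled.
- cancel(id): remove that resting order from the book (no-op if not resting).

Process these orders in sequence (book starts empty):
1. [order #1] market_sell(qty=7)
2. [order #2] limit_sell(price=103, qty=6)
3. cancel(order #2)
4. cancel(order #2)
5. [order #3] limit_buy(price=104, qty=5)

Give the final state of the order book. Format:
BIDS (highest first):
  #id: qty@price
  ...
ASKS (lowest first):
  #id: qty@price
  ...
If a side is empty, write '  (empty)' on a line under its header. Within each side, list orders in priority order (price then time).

Answer: BIDS (highest first):
  #3: 5@104
ASKS (lowest first):
  (empty)

Derivation:
After op 1 [order #1] market_sell(qty=7): fills=none; bids=[-] asks=[-]
After op 2 [order #2] limit_sell(price=103, qty=6): fills=none; bids=[-] asks=[#2:6@103]
After op 3 cancel(order #2): fills=none; bids=[-] asks=[-]
After op 4 cancel(order #2): fills=none; bids=[-] asks=[-]
After op 5 [order #3] limit_buy(price=104, qty=5): fills=none; bids=[#3:5@104] asks=[-]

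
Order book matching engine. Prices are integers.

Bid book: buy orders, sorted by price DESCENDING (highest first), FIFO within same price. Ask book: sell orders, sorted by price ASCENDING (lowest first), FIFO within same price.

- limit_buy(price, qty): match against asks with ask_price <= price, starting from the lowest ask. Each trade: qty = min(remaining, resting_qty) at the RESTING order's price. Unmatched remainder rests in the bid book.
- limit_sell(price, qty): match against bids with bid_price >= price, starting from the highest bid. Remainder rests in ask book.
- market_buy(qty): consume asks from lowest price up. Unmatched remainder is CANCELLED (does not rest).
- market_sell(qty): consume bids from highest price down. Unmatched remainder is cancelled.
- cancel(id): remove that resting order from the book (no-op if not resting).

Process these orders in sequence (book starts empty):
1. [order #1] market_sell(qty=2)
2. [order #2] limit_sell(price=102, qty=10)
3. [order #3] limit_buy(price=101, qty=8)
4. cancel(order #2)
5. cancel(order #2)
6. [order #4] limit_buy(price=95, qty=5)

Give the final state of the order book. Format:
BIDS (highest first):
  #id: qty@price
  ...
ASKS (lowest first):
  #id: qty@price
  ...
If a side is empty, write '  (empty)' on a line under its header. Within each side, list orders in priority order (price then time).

Answer: BIDS (highest first):
  #3: 8@101
  #4: 5@95
ASKS (lowest first):
  (empty)

Derivation:
After op 1 [order #1] market_sell(qty=2): fills=none; bids=[-] asks=[-]
After op 2 [order #2] limit_sell(price=102, qty=10): fills=none; bids=[-] asks=[#2:10@102]
After op 3 [order #3] limit_buy(price=101, qty=8): fills=none; bids=[#3:8@101] asks=[#2:10@102]
After op 4 cancel(order #2): fills=none; bids=[#3:8@101] asks=[-]
After op 5 cancel(order #2): fills=none; bids=[#3:8@101] asks=[-]
After op 6 [order #4] limit_buy(price=95, qty=5): fills=none; bids=[#3:8@101 #4:5@95] asks=[-]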